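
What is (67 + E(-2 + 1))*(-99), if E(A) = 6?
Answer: -7227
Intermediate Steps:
(67 + E(-2 + 1))*(-99) = (67 + 6)*(-99) = 73*(-99) = -7227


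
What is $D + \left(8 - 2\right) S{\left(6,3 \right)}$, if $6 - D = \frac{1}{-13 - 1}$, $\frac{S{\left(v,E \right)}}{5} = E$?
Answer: $\frac{1345}{14} \approx 96.071$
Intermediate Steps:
$S{\left(v,E \right)} = 5 E$
$D = \frac{85}{14}$ ($D = 6 - \frac{1}{-13 - 1} = 6 - \frac{1}{-14} = 6 - - \frac{1}{14} = 6 + \frac{1}{14} = \frac{85}{14} \approx 6.0714$)
$D + \left(8 - 2\right) S{\left(6,3 \right)} = \frac{85}{14} + \left(8 - 2\right) 5 \cdot 3 = \frac{85}{14} + 6 \cdot 15 = \frac{85}{14} + 90 = \frac{1345}{14}$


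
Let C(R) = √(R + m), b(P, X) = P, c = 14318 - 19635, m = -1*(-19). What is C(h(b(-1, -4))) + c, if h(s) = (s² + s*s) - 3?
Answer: -5317 + 3*√2 ≈ -5312.8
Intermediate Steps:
m = 19
c = -5317
h(s) = -3 + 2*s² (h(s) = (s² + s²) - 3 = 2*s² - 3 = -3 + 2*s²)
C(R) = √(19 + R) (C(R) = √(R + 19) = √(19 + R))
C(h(b(-1, -4))) + c = √(19 + (-3 + 2*(-1)²)) - 5317 = √(19 + (-3 + 2*1)) - 5317 = √(19 + (-3 + 2)) - 5317 = √(19 - 1) - 5317 = √18 - 5317 = 3*√2 - 5317 = -5317 + 3*√2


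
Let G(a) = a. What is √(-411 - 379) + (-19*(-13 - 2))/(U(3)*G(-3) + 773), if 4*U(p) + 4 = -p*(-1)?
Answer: 228/619 + I*√790 ≈ 0.36834 + 28.107*I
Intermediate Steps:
U(p) = -1 + p/4 (U(p) = -1 + (-p*(-1))/4 = -1 + p/4)
√(-411 - 379) + (-19*(-13 - 2))/(U(3)*G(-3) + 773) = √(-411 - 379) + (-19*(-13 - 2))/((-1 + (¼)*3)*(-3) + 773) = √(-790) + (-19*(-15))/((-1 + ¾)*(-3) + 773) = I*√790 + 285/(-¼*(-3) + 773) = I*√790 + 285/(¾ + 773) = I*√790 + 285/(3095/4) = I*√790 + (4/3095)*285 = I*√790 + 228/619 = 228/619 + I*√790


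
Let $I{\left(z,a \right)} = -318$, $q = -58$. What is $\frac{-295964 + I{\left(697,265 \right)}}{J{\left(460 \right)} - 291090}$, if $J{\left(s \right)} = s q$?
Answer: $\frac{148141}{158885} \approx 0.93238$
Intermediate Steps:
$J{\left(s \right)} = - 58 s$ ($J{\left(s \right)} = s \left(-58\right) = - 58 s$)
$\frac{-295964 + I{\left(697,265 \right)}}{J{\left(460 \right)} - 291090} = \frac{-295964 - 318}{\left(-58\right) 460 - 291090} = - \frac{296282}{-26680 - 291090} = - \frac{296282}{-317770} = \left(-296282\right) \left(- \frac{1}{317770}\right) = \frac{148141}{158885}$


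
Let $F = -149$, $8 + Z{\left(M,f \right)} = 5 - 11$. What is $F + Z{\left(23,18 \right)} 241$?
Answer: $-3523$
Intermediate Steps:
$Z{\left(M,f \right)} = -14$ ($Z{\left(M,f \right)} = -8 + \left(5 - 11\right) = -8 - 6 = -14$)
$F + Z{\left(23,18 \right)} 241 = -149 - 3374 = -3523$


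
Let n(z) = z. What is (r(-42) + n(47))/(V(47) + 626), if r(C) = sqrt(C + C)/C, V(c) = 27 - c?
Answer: 47/606 - I*sqrt(21)/12726 ≈ 0.077558 - 0.0003601*I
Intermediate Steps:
r(C) = sqrt(2)/sqrt(C) (r(C) = sqrt(2*C)/C = (sqrt(2)*sqrt(C))/C = sqrt(2)/sqrt(C))
(r(-42) + n(47))/(V(47) + 626) = (sqrt(2)/sqrt(-42) + 47)/((27 - 1*47) + 626) = (sqrt(2)*(-I*sqrt(42)/42) + 47)/((27 - 47) + 626) = (-I*sqrt(21)/21 + 47)/(-20 + 626) = (47 - I*sqrt(21)/21)/606 = (47 - I*sqrt(21)/21)*(1/606) = 47/606 - I*sqrt(21)/12726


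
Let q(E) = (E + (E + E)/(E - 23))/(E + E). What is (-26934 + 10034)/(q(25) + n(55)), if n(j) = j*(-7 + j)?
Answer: -16900/2641 ≈ -6.3991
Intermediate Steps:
q(E) = (E + 2*E/(-23 + E))/(2*E) (q(E) = (E + (2*E)/(-23 + E))/((2*E)) = (E + 2*E/(-23 + E))*(1/(2*E)) = (E + 2*E/(-23 + E))/(2*E))
(-26934 + 10034)/(q(25) + n(55)) = (-26934 + 10034)/((-21 + 25)/(2*(-23 + 25)) + 55*(-7 + 55)) = -16900/((1/2)*4/2 + 55*48) = -16900/((1/2)*(1/2)*4 + 2640) = -16900/(1 + 2640) = -16900/2641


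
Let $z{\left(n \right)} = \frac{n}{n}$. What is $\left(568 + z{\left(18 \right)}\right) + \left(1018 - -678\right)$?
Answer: $2265$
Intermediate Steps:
$z{\left(n \right)} = 1$
$\left(568 + z{\left(18 \right)}\right) + \left(1018 - -678\right) = \left(568 + 1\right) + \left(1018 - -678\right) = 569 + \left(1018 + 678\right) = 569 + 1696 = 2265$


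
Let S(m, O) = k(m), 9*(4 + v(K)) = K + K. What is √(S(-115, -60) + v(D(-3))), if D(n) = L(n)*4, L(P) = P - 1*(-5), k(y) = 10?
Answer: √70/3 ≈ 2.7889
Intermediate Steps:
L(P) = 5 + P (L(P) = P + 5 = 5 + P)
D(n) = 20 + 4*n (D(n) = (5 + n)*4 = 20 + 4*n)
v(K) = -4 + 2*K/9 (v(K) = -4 + (K + K)/9 = -4 + (2*K)/9 = -4 + 2*K/9)
S(m, O) = 10
√(S(-115, -60) + v(D(-3))) = √(10 + (-4 + 2*(20 + 4*(-3))/9)) = √(10 + (-4 + 2*(20 - 12)/9)) = √(10 + (-4 + (2/9)*8)) = √(10 + (-4 + 16/9)) = √(10 - 20/9) = √(70/9) = √70/3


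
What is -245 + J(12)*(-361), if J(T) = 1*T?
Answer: -4577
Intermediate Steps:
J(T) = T
-245 + J(12)*(-361) = -245 + 12*(-361) = -245 - 4332 = -4577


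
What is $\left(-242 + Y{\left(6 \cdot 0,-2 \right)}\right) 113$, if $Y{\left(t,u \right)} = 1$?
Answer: $-27233$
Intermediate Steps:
$\left(-242 + Y{\left(6 \cdot 0,-2 \right)}\right) 113 = \left(-242 + 1\right) 113 = \left(-241\right) 113 = -27233$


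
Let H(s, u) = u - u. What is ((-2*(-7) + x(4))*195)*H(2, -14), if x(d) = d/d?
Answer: 0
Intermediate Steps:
x(d) = 1
H(s, u) = 0
((-2*(-7) + x(4))*195)*H(2, -14) = ((-2*(-7) + 1)*195)*0 = ((14 + 1)*195)*0 = (15*195)*0 = 2925*0 = 0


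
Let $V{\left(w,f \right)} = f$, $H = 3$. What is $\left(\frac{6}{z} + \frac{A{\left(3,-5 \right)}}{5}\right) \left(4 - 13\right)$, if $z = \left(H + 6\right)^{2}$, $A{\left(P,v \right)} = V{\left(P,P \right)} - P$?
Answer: $- \frac{2}{3} \approx -0.66667$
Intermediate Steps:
$A{\left(P,v \right)} = 0$ ($A{\left(P,v \right)} = P - P = 0$)
$z = 81$ ($z = \left(3 + 6\right)^{2} = 9^{2} = 81$)
$\left(\frac{6}{z} + \frac{A{\left(3,-5 \right)}}{5}\right) \left(4 - 13\right) = \left(\frac{6}{81} + \frac{0}{5}\right) \left(4 - 13\right) = \left(6 \cdot \frac{1}{81} + 0 \cdot \frac{1}{5}\right) \left(-9\right) = \left(\frac{2}{27} + 0\right) \left(-9\right) = \frac{2}{27} \left(-9\right) = - \frac{2}{3}$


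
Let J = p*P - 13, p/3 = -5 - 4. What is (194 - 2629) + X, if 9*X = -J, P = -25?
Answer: -22577/9 ≈ -2508.6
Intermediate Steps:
p = -27 (p = 3*(-5 - 4) = 3*(-9) = -27)
J = 662 (J = -27*(-25) - 13 = 675 - 13 = 662)
X = -662/9 (X = (-1*662)/9 = (1/9)*(-662) = -662/9 ≈ -73.556)
(194 - 2629) + X = (194 - 2629) - 662/9 = -2435 - 662/9 = -22577/9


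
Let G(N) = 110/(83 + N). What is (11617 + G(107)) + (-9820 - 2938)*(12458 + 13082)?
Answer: -6190726346/19 ≈ -3.2583e+8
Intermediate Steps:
(11617 + G(107)) + (-9820 - 2938)*(12458 + 13082) = (11617 + 110/(83 + 107)) + (-9820 - 2938)*(12458 + 13082) = (11617 + 110/190) - 12758*25540 = (11617 + 110*(1/190)) - 325839320 = (11617 + 11/19) - 325839320 = 220734/19 - 325839320 = -6190726346/19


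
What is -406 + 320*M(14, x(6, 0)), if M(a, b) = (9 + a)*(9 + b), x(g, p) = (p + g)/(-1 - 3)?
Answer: 54794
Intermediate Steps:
x(g, p) = -g/4 - p/4 (x(g, p) = (g + p)/(-4) = (g + p)*(-1/4) = -g/4 - p/4)
-406 + 320*M(14, x(6, 0)) = -406 + 320*(81 + 9*14 + 9*(-1/4*6 - 1/4*0) + 14*(-1/4*6 - 1/4*0)) = -406 + 320*(81 + 126 + 9*(-3/2 + 0) + 14*(-3/2 + 0)) = -406 + 320*(81 + 126 + 9*(-3/2) + 14*(-3/2)) = -406 + 320*(81 + 126 - 27/2 - 21) = -406 + 320*(345/2) = -406 + 55200 = 54794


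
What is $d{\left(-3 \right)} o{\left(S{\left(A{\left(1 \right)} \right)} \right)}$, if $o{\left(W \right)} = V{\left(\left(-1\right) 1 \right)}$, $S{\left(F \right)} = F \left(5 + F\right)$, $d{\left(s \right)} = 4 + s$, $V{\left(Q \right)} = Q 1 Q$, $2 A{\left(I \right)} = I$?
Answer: $1$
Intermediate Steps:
$A{\left(I \right)} = \frac{I}{2}$
$V{\left(Q \right)} = Q^{2}$ ($V{\left(Q \right)} = Q Q = Q^{2}$)
$o{\left(W \right)} = 1$ ($o{\left(W \right)} = \left(\left(-1\right) 1\right)^{2} = \left(-1\right)^{2} = 1$)
$d{\left(-3 \right)} o{\left(S{\left(A{\left(1 \right)} \right)} \right)} = \left(4 - 3\right) 1 = 1 \cdot 1 = 1$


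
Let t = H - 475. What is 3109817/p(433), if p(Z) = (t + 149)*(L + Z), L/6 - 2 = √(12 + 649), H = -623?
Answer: -1383868565/165343321 + 18658902*√661/165343321 ≈ -5.4683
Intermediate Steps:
L = 12 + 6*√661 (L = 12 + 6*√(12 + 649) = 12 + 6*√661 ≈ 166.26)
t = -1098 (t = -623 - 475 = -1098)
p(Z) = -11388 - 5694*√661 - 949*Z (p(Z) = (-1098 + 149)*((12 + 6*√661) + Z) = -949*(12 + Z + 6*√661) = -11388 - 5694*√661 - 949*Z)
3109817/p(433) = 3109817/(-11388 - 5694*√661 - 949*433) = 3109817/(-11388 - 5694*√661 - 410917) = 3109817/(-422305 - 5694*√661)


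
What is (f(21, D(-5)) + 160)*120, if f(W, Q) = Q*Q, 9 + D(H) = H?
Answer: 42720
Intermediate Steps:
D(H) = -9 + H
f(W, Q) = Q²
(f(21, D(-5)) + 160)*120 = ((-9 - 5)² + 160)*120 = ((-14)² + 160)*120 = (196 + 160)*120 = 356*120 = 42720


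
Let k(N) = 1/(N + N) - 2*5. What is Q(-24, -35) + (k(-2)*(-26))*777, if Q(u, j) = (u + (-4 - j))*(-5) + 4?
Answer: 414079/2 ≈ 2.0704e+5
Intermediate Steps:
k(N) = -10 + 1/(2*N) (k(N) = 1/(2*N) - 10 = -10 + 1/(2*N))
Q(u, j) = 24 - 5*u + 5*j (Q(u, j) = (-4 + u - j)*(-5) + 4 = (20 - 5*u + 5*j) + 4 = 24 - 5*u + 5*j)
Q(-24, -35) + (k(-2)*(-26))*777 = (24 - 5*(-24) + 5*(-35)) + ((-10 + (½)/(-2))*(-26))*777 = (24 + 120 - 175) + ((-10 + (½)*(-½))*(-26))*777 = -31 + ((-10 - ¼)*(-26))*777 = -31 - 41/4*(-26)*777 = -31 + (533/2)*777 = -31 + 414141/2 = 414079/2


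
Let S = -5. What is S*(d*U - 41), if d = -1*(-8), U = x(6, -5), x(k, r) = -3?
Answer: 325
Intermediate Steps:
U = -3
d = 8
S*(d*U - 41) = -5*(8*(-3) - 41) = -5*(-24 - 41) = -5*(-65) = 325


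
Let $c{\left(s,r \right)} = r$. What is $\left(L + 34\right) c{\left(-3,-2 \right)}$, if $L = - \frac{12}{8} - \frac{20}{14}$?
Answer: $- \frac{435}{7} \approx -62.143$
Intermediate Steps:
$L = - \frac{41}{14}$ ($L = \left(-12\right) \frac{1}{8} - \frac{10}{7} = - \frac{3}{2} - \frac{10}{7} = - \frac{41}{14} \approx -2.9286$)
$\left(L + 34\right) c{\left(-3,-2 \right)} = \left(- \frac{41}{14} + 34\right) \left(-2\right) = \frac{435}{14} \left(-2\right) = - \frac{435}{7}$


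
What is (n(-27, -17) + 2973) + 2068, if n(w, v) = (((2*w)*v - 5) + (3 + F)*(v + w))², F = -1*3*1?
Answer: 838610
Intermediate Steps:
F = -3 (F = -3*1 = -3)
n(w, v) = (-5 + 2*v*w)² (n(w, v) = (((2*w)*v - 5) + (3 - 3)*(v + w))² = ((2*v*w - 5) + 0*(v + w))² = ((-5 + 2*v*w) + 0)² = (-5 + 2*v*w)²)
(n(-27, -17) + 2973) + 2068 = ((-5 + 2*(-17)*(-27))² + 2973) + 2068 = ((-5 + 918)² + 2973) + 2068 = (913² + 2973) + 2068 = (833569 + 2973) + 2068 = 836542 + 2068 = 838610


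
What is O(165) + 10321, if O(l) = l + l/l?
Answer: 10487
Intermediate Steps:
O(l) = 1 + l (O(l) = l + 1 = 1 + l)
O(165) + 10321 = (1 + 165) + 10321 = 166 + 10321 = 10487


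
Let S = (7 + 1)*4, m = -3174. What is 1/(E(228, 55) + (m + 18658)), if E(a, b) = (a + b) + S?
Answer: 1/15799 ≈ 6.3295e-5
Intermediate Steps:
S = 32 (S = 8*4 = 32)
E(a, b) = 32 + a + b (E(a, b) = (a + b) + 32 = 32 + a + b)
1/(E(228, 55) + (m + 18658)) = 1/((32 + 228 + 55) + (-3174 + 18658)) = 1/(315 + 15484) = 1/15799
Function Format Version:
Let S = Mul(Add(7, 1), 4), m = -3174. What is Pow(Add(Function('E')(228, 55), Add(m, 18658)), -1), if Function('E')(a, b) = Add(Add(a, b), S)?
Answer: Rational(1, 15799) ≈ 6.3295e-5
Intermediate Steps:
S = 32 (S = Mul(8, 4) = 32)
Function('E')(a, b) = Add(32, a, b) (Function('E')(a, b) = Add(Add(a, b), 32) = Add(32, a, b))
Pow(Add(Function('E')(228, 55), Add(m, 18658)), -1) = Pow(Add(Add(32, 228, 55), Add(-3174, 18658)), -1) = Pow(Add(315, 15484), -1) = Pow(15799, -1) = Rational(1, 15799)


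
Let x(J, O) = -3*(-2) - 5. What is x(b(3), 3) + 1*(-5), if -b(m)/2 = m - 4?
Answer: -4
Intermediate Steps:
b(m) = 8 - 2*m (b(m) = -2*(m - 4) = -2*(-4 + m) = 8 - 2*m)
x(J, O) = 1 (x(J, O) = 6 - 5 = 1)
x(b(3), 3) + 1*(-5) = 1 + 1*(-5) = 1 - 5 = -4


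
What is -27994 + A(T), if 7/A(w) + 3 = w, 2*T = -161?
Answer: -4675012/167 ≈ -27994.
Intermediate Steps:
T = -161/2 (T = (½)*(-161) = -161/2 ≈ -80.500)
A(w) = 7/(-3 + w)
-27994 + A(T) = -27994 + 7/(-3 - 161/2) = -27994 + 7/(-167/2) = -27994 + 7*(-2/167) = -27994 - 14/167 = -4675012/167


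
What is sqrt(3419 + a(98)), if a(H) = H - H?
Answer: sqrt(3419) ≈ 58.472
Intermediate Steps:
a(H) = 0
sqrt(3419 + a(98)) = sqrt(3419 + 0) = sqrt(3419)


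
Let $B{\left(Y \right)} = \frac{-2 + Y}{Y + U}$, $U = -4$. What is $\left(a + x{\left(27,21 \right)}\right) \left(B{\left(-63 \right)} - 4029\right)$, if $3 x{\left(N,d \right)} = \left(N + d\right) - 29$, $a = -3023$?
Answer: $\frac{2442395900}{201} \approx 1.2151 \cdot 10^{7}$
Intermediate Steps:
$x{\left(N,d \right)} = - \frac{29}{3} + \frac{N}{3} + \frac{d}{3}$ ($x{\left(N,d \right)} = \frac{\left(N + d\right) - 29}{3} = \frac{-29 + N + d}{3} = - \frac{29}{3} + \frac{N}{3} + \frac{d}{3}$)
$B{\left(Y \right)} = \frac{-2 + Y}{-4 + Y}$ ($B{\left(Y \right)} = \frac{-2 + Y}{Y - 4} = \frac{-2 + Y}{-4 + Y}$)
$\left(a + x{\left(27,21 \right)}\right) \left(B{\left(-63 \right)} - 4029\right) = \left(-3023 + \left(- \frac{29}{3} + \frac{1}{3} \cdot 27 + \frac{1}{3} \cdot 21\right)\right) \left(\frac{-2 - 63}{-4 - 63} - 4029\right) = \left(-3023 + \left(- \frac{29}{3} + 9 + 7\right)\right) \left(\frac{1}{-67} \left(-65\right) - 4029\right) = \left(-3023 + \frac{19}{3}\right) \left(\left(- \frac{1}{67}\right) \left(-65\right) - 4029\right) = - \frac{9050 \left(\frac{65}{67} - 4029\right)}{3} = \left(- \frac{9050}{3}\right) \left(- \frac{269878}{67}\right) = \frac{2442395900}{201}$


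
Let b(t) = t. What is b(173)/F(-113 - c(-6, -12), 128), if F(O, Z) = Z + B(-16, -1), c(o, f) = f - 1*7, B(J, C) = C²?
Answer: 173/129 ≈ 1.3411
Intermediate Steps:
c(o, f) = -7 + f (c(o, f) = f - 7 = -7 + f)
F(O, Z) = 1 + Z (F(O, Z) = Z + (-1)² = Z + 1 = 1 + Z)
b(173)/F(-113 - c(-6, -12), 128) = 173/(1 + 128) = 173/129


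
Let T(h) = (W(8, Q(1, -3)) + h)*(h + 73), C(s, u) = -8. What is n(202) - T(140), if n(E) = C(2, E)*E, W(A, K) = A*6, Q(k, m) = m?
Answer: -41660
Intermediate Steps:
W(A, K) = 6*A
n(E) = -8*E
T(h) = (48 + h)*(73 + h) (T(h) = (6*8 + h)*(h + 73) = (48 + h)*(73 + h))
n(202) - T(140) = -8*202 - (3504 + 140² + 121*140) = -1616 - (3504 + 19600 + 16940) = -1616 - 1*40044 = -1616 - 40044 = -41660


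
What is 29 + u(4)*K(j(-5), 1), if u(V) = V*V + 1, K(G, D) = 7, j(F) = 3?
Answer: 148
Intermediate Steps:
u(V) = 1 + V**2 (u(V) = V**2 + 1 = 1 + V**2)
29 + u(4)*K(j(-5), 1) = 29 + (1 + 4**2)*7 = 29 + (1 + 16)*7 = 29 + 17*7 = 29 + 119 = 148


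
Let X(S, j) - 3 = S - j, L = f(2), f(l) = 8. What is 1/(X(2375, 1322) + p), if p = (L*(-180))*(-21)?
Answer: 1/31296 ≈ 3.1953e-5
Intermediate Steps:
L = 8
p = 30240 (p = (8*(-180))*(-21) = -1440*(-21) = 30240)
X(S, j) = 3 + S - j (X(S, j) = 3 + (S - j) = 3 + S - j)
1/(X(2375, 1322) + p) = 1/((3 + 2375 - 1*1322) + 30240) = 1/((3 + 2375 - 1322) + 30240) = 1/(1056 + 30240) = 1/31296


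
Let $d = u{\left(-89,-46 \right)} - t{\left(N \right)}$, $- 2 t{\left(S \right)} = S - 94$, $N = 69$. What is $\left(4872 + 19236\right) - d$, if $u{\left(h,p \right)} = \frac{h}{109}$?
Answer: $\frac{5258447}{218} \approx 24121.0$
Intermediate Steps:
$u{\left(h,p \right)} = \frac{h}{109}$ ($u{\left(h,p \right)} = h \frac{1}{109} = \frac{h}{109}$)
$t{\left(S \right)} = 47 - \frac{S}{2}$ ($t{\left(S \right)} = - \frac{S - 94}{2} = - \frac{-94 + S}{2} = 47 - \frac{S}{2}$)
$d = - \frac{2903}{218}$ ($d = \frac{1}{109} \left(-89\right) - \left(47 - \frac{69}{2}\right) = - \frac{89}{109} - \left(47 - \frac{69}{2}\right) = - \frac{89}{109} - \frac{25}{2} = - \frac{2903}{218} \approx -13.317$)
$\left(4872 + 19236\right) - d = \left(4872 + 19236\right) - - \frac{2903}{218} = 24108 + \frac{2903}{218} = \frac{5258447}{218}$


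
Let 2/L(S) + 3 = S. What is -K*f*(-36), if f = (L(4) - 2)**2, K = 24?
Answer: 0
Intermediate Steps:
L(S) = 2/(-3 + S)
f = 0 (f = (2/(-3 + 4) - 2)**2 = (2/1 - 2)**2 = (2*1 - 2)**2 = (2 - 2)**2 = 0**2 = 0)
-K*f*(-36) = -24*0*(-36) = -0*(-36) = -1*0 = 0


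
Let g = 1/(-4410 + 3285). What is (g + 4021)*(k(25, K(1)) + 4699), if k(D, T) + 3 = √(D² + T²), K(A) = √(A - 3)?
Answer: 21242938304/1125 + 4523624*√623/1125 ≈ 1.8983e+7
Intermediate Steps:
K(A) = √(-3 + A)
k(D, T) = -3 + √(D² + T²)
g = -1/1125 (g = 1/(-1125) = -1/1125 ≈ -0.00088889)
(g + 4021)*(k(25, K(1)) + 4699) = (-1/1125 + 4021)*((-3 + √(25² + (√(-3 + 1))²)) + 4699) = 4523624*((-3 + √(625 + (√(-2))²)) + 4699)/1125 = 4523624*((-3 + √(625 + (I*√2)²)) + 4699)/1125 = 4523624*((-3 + √(625 - 2)) + 4699)/1125 = 4523624*((-3 + √623) + 4699)/1125 = 4523624*(4696 + √623)/1125 = 21242938304/1125 + 4523624*√623/1125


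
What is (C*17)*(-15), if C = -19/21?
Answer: 1615/7 ≈ 230.71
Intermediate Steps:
C = -19/21 (C = -19*1/21 = -19/21 ≈ -0.90476)
(C*17)*(-15) = -19/21*17*(-15) = -323/21*(-15) = 1615/7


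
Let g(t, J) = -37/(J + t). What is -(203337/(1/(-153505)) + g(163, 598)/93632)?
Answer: 2224067145430173157/71253952 ≈ 3.1213e+10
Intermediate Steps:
-(203337/(1/(-153505)) + g(163, 598)/93632) = -(203337/(1/(-153505)) - 37/(598 + 163)/93632) = -(203337/(-1/153505) - 37/761*(1/93632)) = -(203337*(-153505) - 37*1/761*(1/93632)) = -(-31213246185 - 37/761*1/93632) = -(-31213246185 - 37/71253952) = -1*(-2224067145430173157/71253952) = 2224067145430173157/71253952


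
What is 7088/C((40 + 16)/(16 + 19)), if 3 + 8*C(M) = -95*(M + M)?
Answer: -56704/307 ≈ -184.70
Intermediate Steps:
C(M) = -3/8 - 95*M/4 (C(M) = -3/8 + (-95*(M + M))/8 = -3/8 + (-190*M)/8 = -3/8 - 95*M/4)
7088/C((40 + 16)/(16 + 19)) = 7088/(-3/8 - 95*(40 + 16)/(4*(16 + 19))) = 7088/(-3/8 - 1330/35) = 7088/(-3/8 - 95/4*8/5) = 7088/(-3/8 - 38) = 7088/(-307/8) = 7088*(-8/307) = -56704/307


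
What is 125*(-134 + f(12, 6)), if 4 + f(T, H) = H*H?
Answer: -12750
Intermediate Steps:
f(T, H) = -4 + H**2 (f(T, H) = -4 + H*H = -4 + H**2)
125*(-134 + f(12, 6)) = 125*(-134 + (-4 + 6**2)) = 125*(-134 + (-4 + 36)) = 125*(-134 + 32) = 125*(-102) = -12750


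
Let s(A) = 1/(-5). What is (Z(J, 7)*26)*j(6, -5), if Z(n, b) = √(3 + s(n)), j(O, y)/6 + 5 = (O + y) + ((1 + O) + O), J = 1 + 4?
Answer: 1404*√70/5 ≈ 2349.3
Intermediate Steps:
s(A) = -⅕
J = 5
j(O, y) = -24 + 6*y + 18*O (j(O, y) = -30 + 6*((O + y) + ((1 + O) + O)) = -30 + 6*((O + y) + (1 + 2*O)) = -30 + 6*(1 + y + 3*O) = -30 + (6 + 6*y + 18*O) = -24 + 6*y + 18*O)
Z(n, b) = √70/5 (Z(n, b) = √(3 - ⅕) = √(14/5) = √70/5)
(Z(J, 7)*26)*j(6, -5) = ((√70/5)*26)*(-24 + 6*(-5) + 18*6) = (26*√70/5)*(-24 - 30 + 108) = (26*√70/5)*54 = 1404*√70/5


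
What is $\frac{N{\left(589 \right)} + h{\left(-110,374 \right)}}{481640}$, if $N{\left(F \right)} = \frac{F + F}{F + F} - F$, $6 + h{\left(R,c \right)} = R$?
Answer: $- \frac{88}{60205} \approx -0.0014617$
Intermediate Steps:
$h{\left(R,c \right)} = -6 + R$
$N{\left(F \right)} = 1 - F$ ($N{\left(F \right)} = \frac{2 F}{2 F} - F = 2 F \frac{1}{2 F} - F = 1 - F$)
$\frac{N{\left(589 \right)} + h{\left(-110,374 \right)}}{481640} = \frac{\left(1 - 589\right) - 116}{481640} = \left(\left(1 - 589\right) - 116\right) \frac{1}{481640} = \left(-588 - 116\right) \frac{1}{481640} = \left(-704\right) \frac{1}{481640} = - \frac{88}{60205}$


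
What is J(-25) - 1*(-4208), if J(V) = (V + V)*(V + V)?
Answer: 6708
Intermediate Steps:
J(V) = 4*V² (J(V) = (2*V)*(2*V) = 4*V²)
J(-25) - 1*(-4208) = 4*(-25)² - 1*(-4208) = 4*625 + 4208 = 2500 + 4208 = 6708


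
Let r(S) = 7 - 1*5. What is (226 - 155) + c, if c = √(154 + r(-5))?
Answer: 71 + 2*√39 ≈ 83.490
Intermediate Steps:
r(S) = 2 (r(S) = 7 - 5 = 2)
c = 2*√39 (c = √(154 + 2) = √156 = 2*√39 ≈ 12.490)
(226 - 155) + c = (226 - 155) + 2*√39 = 71 + 2*√39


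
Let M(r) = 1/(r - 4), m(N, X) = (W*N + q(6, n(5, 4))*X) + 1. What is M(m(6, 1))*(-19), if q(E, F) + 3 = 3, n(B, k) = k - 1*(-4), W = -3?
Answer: 19/21 ≈ 0.90476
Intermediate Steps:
n(B, k) = 4 + k (n(B, k) = k + 4 = 4 + k)
q(E, F) = 0 (q(E, F) = -3 + 3 = 0)
m(N, X) = 1 - 3*N (m(N, X) = (-3*N + 0*X) + 1 = (-3*N + 0) + 1 = -3*N + 1 = 1 - 3*N)
M(r) = 1/(-4 + r)
M(m(6, 1))*(-19) = -19/(-4 + (1 - 3*6)) = -19/(-4 + (1 - 18)) = -19/(-4 - 17) = -19/(-21) = -1/21*(-19) = 19/21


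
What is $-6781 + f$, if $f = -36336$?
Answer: $-43117$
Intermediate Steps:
$-6781 + f = -6781 - 36336 = -43117$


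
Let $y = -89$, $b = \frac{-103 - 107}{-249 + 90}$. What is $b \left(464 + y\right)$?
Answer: $\frac{26250}{53} \approx 495.28$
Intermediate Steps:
$b = \frac{70}{53}$ ($b = - \frac{210}{-159} = \left(-210\right) \left(- \frac{1}{159}\right) = \frac{70}{53} \approx 1.3208$)
$b \left(464 + y\right) = \frac{70 \left(464 - 89\right)}{53} = \frac{70}{53} \cdot 375 = \frac{26250}{53}$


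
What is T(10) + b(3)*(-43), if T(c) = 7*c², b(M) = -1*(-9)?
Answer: 313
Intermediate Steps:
b(M) = 9
T(10) + b(3)*(-43) = 7*10² + 9*(-43) = 7*100 - 387 = 700 - 387 = 313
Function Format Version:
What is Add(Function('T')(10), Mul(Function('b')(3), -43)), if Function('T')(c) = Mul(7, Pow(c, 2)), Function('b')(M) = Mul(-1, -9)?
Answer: 313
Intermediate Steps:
Function('b')(M) = 9
Add(Function('T')(10), Mul(Function('b')(3), -43)) = Add(Mul(7, Pow(10, 2)), Mul(9, -43)) = Add(Mul(7, 100), -387) = Add(700, -387) = 313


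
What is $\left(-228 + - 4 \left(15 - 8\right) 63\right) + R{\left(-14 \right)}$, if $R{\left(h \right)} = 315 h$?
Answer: $-6402$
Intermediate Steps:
$\left(-228 + - 4 \left(15 - 8\right) 63\right) + R{\left(-14 \right)} = \left(-228 + - 4 \left(15 - 8\right) 63\right) + 315 \left(-14\right) = \left(-228 + - 4 \left(15 - 8\right) 63\right) - 4410 = \left(-228 + \left(-4\right) 7 \cdot 63\right) - 4410 = \left(-228 - 1764\right) - 4410 = -1992 - 4410 = -6402$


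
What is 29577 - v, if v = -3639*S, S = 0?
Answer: 29577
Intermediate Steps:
v = 0 (v = -3639*0 = 0)
29577 - v = 29577 - 1*0 = 29577 + 0 = 29577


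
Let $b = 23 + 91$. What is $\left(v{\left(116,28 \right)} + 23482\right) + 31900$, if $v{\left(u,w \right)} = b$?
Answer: $55496$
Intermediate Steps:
$b = 114$
$v{\left(u,w \right)} = 114$
$\left(v{\left(116,28 \right)} + 23482\right) + 31900 = \left(114 + 23482\right) + 31900 = 23596 + 31900 = 55496$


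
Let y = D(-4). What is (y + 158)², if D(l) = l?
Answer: 23716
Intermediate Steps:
y = -4
(y + 158)² = (-4 + 158)² = 154² = 23716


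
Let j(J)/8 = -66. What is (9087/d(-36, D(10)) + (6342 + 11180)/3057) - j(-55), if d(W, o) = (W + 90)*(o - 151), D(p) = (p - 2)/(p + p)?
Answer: 7356217369/13811526 ≈ 532.61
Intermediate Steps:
D(p) = (-2 + p)/(2*p) (D(p) = (-2 + p)/((2*p)) = (-2 + p)*(1/(2*p)) = (-2 + p)/(2*p))
d(W, o) = (-151 + o)*(90 + W) (d(W, o) = (90 + W)*(-151 + o) = (-151 + o)*(90 + W))
j(J) = -528 (j(J) = 8*(-66) = -528)
(9087/d(-36, D(10)) + (6342 + 11180)/3057) - j(-55) = (9087/(-13590 - 151*(-36) + 90*((1/2)*(-2 + 10)/10) - 18*(-2 + 10)/10) + (6342 + 11180)/3057) - 1*(-528) = (9087/(-13590 + 5436 + 90*((1/2)*(1/10)*8) - 18*8/10) + 17522*(1/3057)) + 528 = (9087/(-13590 + 5436 + 90*(2/5) - 36*2/5) + 17522/3057) + 528 = (9087/(-13590 + 5436 + 36 - 72/5) + 17522/3057) + 528 = (9087/(-40662/5) + 17522/3057) + 528 = (9087*(-5/40662) + 17522/3057) + 528 = (-15145/13554 + 17522/3057) + 528 = 63731641/13811526 + 528 = 7356217369/13811526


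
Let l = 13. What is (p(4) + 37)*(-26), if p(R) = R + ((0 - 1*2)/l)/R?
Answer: -1065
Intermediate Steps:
p(R) = R - 2/(13*R) (p(R) = R + ((0 - 1*2)/13)/R = R + ((0 - 2)*(1/13))/R = R + (-2*1/13)/R = R - 2/(13*R))
(p(4) + 37)*(-26) = ((4 - 2/13/4) + 37)*(-26) = ((4 - 2/13*¼) + 37)*(-26) = ((4 - 1/26) + 37)*(-26) = (103/26 + 37)*(-26) = (1065/26)*(-26) = -1065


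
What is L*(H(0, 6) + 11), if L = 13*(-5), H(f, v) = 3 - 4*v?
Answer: 650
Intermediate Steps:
L = -65
L*(H(0, 6) + 11) = -65*((3 - 4*6) + 11) = -65*((3 - 24) + 11) = -65*(-21 + 11) = -65*(-10) = 650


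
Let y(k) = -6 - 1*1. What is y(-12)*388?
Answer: -2716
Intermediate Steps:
y(k) = -7 (y(k) = -6 - 1 = -7)
y(-12)*388 = -7*388 = -2716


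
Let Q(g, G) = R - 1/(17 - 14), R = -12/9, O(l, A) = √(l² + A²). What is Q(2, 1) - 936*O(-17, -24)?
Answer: -5/3 - 936*√865 ≈ -27530.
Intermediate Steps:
O(l, A) = √(A² + l²)
R = -4/3 (R = -12*⅑ = -4/3 ≈ -1.3333)
Q(g, G) = -5/3 (Q(g, G) = -4/3 - 1/(17 - 14) = -4/3 - 1/3 = -4/3 - 1*⅓ = -4/3 - ⅓ = -5/3)
Q(2, 1) - 936*O(-17, -24) = -5/3 - 936*√((-24)² + (-17)²) = -5/3 - 936*√(576 + 289) = -5/3 - 936*√865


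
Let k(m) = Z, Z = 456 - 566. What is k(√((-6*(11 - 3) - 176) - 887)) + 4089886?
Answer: 4089776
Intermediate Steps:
Z = -110
k(m) = -110
k(√((-6*(11 - 3) - 176) - 887)) + 4089886 = -110 + 4089886 = 4089776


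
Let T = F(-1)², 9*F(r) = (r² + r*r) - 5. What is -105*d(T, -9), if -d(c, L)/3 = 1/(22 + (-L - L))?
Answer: 63/8 ≈ 7.8750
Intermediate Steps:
F(r) = -5/9 + 2*r²/9 (F(r) = ((r² + r*r) - 5)/9 = ((r² + r²) - 5)/9 = (2*r² - 5)/9 = (-5 + 2*r²)/9 = -5/9 + 2*r²/9)
T = ⅑ (T = (-5/9 + (2/9)*(-1)²)² = (-5/9 + (2/9)*1)² = (-5/9 + 2/9)² = (-⅓)² = ⅑ ≈ 0.11111)
d(c, L) = -3/(22 - 2*L) (d(c, L) = -3/(22 + (-L - L)) = -3/(22 - 2*L))
-105*d(T, -9) = -315/(2*(-11 - 9)) = -315/(2*(-20)) = -315*(-1)/(2*20) = -105*(-3/40) = 63/8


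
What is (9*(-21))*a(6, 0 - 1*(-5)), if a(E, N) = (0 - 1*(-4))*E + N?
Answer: -5481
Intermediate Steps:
a(E, N) = N + 4*E (a(E, N) = (0 + 4)*E + N = 4*E + N = N + 4*E)
(9*(-21))*a(6, 0 - 1*(-5)) = (9*(-21))*((0 - 1*(-5)) + 4*6) = -189*((0 + 5) + 24) = -189*(5 + 24) = -189*29 = -5481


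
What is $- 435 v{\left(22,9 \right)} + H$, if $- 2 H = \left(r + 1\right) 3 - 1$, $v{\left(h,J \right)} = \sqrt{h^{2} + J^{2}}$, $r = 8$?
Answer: $-13 - 435 \sqrt{565} \approx -10353.0$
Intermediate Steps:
$v{\left(h,J \right)} = \sqrt{J^{2} + h^{2}}$
$H = -13$ ($H = - \frac{\left(8 + 1\right) 3 - 1}{2} = - \frac{9 \cdot 3 - 1}{2} = - \frac{27 - 1}{2} = \left(- \frac{1}{2}\right) 26 = -13$)
$- 435 v{\left(22,9 \right)} + H = - 435 \sqrt{9^{2} + 22^{2}} - 13 = - 435 \sqrt{81 + 484} - 13 = - 435 \sqrt{565} - 13 = -13 - 435 \sqrt{565}$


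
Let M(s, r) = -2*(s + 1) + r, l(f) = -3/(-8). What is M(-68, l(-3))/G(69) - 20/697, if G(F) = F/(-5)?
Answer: -3757415/384744 ≈ -9.7660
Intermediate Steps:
l(f) = 3/8 (l(f) = -3*(-1/8) = 3/8)
M(s, r) = -2 + r - 2*s (M(s, r) = -2*(1 + s) + r = (-2 - 2*s) + r = -2 + r - 2*s)
G(F) = -F/5 (G(F) = F*(-1/5) = -F/5)
M(-68, l(-3))/G(69) - 20/697 = (-2 + 3/8 - 2*(-68))/((-1/5*69)) - 20/697 = (-2 + 3/8 + 136)/(-69/5) - 20*1/697 = (1075/8)*(-5/69) - 20/697 = -5375/552 - 20/697 = -3757415/384744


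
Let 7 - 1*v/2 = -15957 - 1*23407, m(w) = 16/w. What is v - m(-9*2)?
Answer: 708686/9 ≈ 78743.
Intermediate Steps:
v = 78742 (v = 14 - 2*(-15957 - 1*23407) = 14 - 2*(-15957 - 23407) = 14 - 2*(-39364) = 14 + 78728 = 78742)
v - m(-9*2) = 78742 - 16/((-9*2)) = 78742 - 16/(-18) = 78742 - 16*(-1)/18 = 78742 - 1*(-8/9) = 78742 + 8/9 = 708686/9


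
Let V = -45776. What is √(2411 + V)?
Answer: 7*I*√885 ≈ 208.24*I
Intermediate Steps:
√(2411 + V) = √(2411 - 45776) = √(-43365) = 7*I*√885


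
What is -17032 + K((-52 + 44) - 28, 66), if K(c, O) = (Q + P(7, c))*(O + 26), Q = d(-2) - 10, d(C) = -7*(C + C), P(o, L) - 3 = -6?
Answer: -15652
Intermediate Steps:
P(o, L) = -3 (P(o, L) = 3 - 6 = -3)
d(C) = -14*C
Q = 18 (Q = -14*(-2) - 10 = 28 - 10 = 18)
K(c, O) = 390 + 15*O (K(c, O) = (18 - 3)*(O + 26) = 15*(26 + O) = 390 + 15*O)
-17032 + K((-52 + 44) - 28, 66) = -17032 + (390 + 15*66) = -17032 + (390 + 990) = -17032 + 1380 = -15652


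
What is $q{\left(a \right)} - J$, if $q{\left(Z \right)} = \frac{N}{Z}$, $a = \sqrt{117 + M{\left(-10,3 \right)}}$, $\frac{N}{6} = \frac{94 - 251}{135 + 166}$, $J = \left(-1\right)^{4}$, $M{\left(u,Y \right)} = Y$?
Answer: $-1 - \frac{157 \sqrt{30}}{3010} \approx -1.2857$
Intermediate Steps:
$J = 1$
$N = - \frac{942}{301}$ ($N = 6 \frac{94 - 251}{135 + 166} = 6 \left(- \frac{157}{301}\right) = - \frac{942}{301} \approx -3.1296$)
$a = 2 \sqrt{30}$ ($a = \sqrt{117 + 3} = \sqrt{120} = 2 \sqrt{30} \approx 10.954$)
$q{\left(Z \right)} = - \frac{942}{301 Z}$
$q{\left(a \right)} - J = - \frac{942}{301 \cdot 2 \sqrt{30}} - 1 = - \frac{942 \frac{\sqrt{30}}{60}}{301} - 1 = - \frac{157 \sqrt{30}}{3010} - 1 = -1 - \frac{157 \sqrt{30}}{3010}$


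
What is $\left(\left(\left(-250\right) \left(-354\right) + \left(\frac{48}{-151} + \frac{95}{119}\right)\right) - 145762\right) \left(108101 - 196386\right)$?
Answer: $\frac{90839283249825}{17969} \approx 5.0553 \cdot 10^{9}$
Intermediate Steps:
$\left(\left(\left(-250\right) \left(-354\right) + \left(\frac{48}{-151} + \frac{95}{119}\right)\right) - 145762\right) \left(108101 - 196386\right) = \left(\left(88500 + \left(48 \left(- \frac{1}{151}\right) + 95 \cdot \frac{1}{119}\right)\right) - 145762\right) \left(-88285\right) = \left(\left(88500 + \left(- \frac{48}{151} + \frac{95}{119}\right)\right) - 145762\right) \left(-88285\right) = \left(\left(88500 + \frac{8633}{17969}\right) - 145762\right) \left(-88285\right) = \left(\frac{1590265133}{17969} - 145762\right) \left(-88285\right) = \left(- \frac{1028932245}{17969}\right) \left(-88285\right) = \frac{90839283249825}{17969}$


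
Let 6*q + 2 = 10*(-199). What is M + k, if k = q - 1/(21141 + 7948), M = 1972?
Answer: 47705959/29089 ≈ 1640.0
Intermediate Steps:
q = -332 (q = -⅓ + (10*(-199))/6 = -⅓ + (⅙)*(-1990) = -⅓ - 995/3 = -332)
k = -9657549/29089 (k = -332 - 1/(21141 + 7948) = -332 - 1/29089 = -9657549/29089 ≈ -332.00)
M + k = 1972 - 9657549/29089 = 47705959/29089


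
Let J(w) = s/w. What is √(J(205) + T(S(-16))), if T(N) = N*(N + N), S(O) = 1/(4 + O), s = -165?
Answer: I*√191470/492 ≈ 0.88938*I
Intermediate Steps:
T(N) = 2*N² (T(N) = N*(2*N) = 2*N²)
J(w) = -165/w
√(J(205) + T(S(-16))) = √(-165/205 + 2*(1/(4 - 16))²) = √(-165*1/205 + 2*(1/(-12))²) = √(-33/41 + 2*(-1/12)²) = √(-33/41 + 2*(1/144)) = √(-33/41 + 1/72) = √(-2335/2952) = I*√191470/492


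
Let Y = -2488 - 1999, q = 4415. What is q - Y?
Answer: 8902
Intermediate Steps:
Y = -4487
q - Y = 4415 - 1*(-4487) = 4415 + 4487 = 8902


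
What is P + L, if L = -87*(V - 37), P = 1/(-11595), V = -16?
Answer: 53464544/11595 ≈ 4611.0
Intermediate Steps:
P = -1/11595 ≈ -8.6244e-5
L = 4611 (L = -87*(-16 - 37) = -87*(-53) = 4611)
P + L = -1/11595 + 4611 = 53464544/11595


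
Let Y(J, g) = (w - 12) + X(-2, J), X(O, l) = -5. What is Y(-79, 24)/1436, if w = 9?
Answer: -2/359 ≈ -0.0055710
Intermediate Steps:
Y(J, g) = -8 (Y(J, g) = (9 - 12) - 5 = -3 - 5 = -8)
Y(-79, 24)/1436 = -8/1436 = -8*1/1436 = -2/359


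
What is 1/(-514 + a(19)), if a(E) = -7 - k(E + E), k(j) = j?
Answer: -1/559 ≈ -0.0017889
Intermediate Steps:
a(E) = -7 - 2*E (a(E) = -7 - (E + E) = -7 - 2*E)
1/(-514 + a(19)) = 1/(-514 + (-7 - 2*19)) = 1/(-514 + (-7 - 38)) = 1/(-514 - 45) = 1/(-559) = -1/559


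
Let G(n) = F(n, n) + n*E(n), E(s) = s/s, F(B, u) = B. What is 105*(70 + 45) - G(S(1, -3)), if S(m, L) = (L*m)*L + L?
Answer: 12063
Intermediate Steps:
E(s) = 1
S(m, L) = L + m*L**2 (S(m, L) = m*L**2 + L = L + m*L**2)
G(n) = 2*n (G(n) = n + n*1 = n + n = 2*n)
105*(70 + 45) - G(S(1, -3)) = 105*(70 + 45) - 2*(-3*(1 - 3*1)) = 105*115 - 2*(-3*(1 - 3)) = 12075 - 2*(-3*(-2)) = 12075 - 2*6 = 12075 - 1*12 = 12075 - 12 = 12063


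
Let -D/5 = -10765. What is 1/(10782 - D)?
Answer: -1/43043 ≈ -2.3233e-5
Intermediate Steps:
D = 53825 (D = -5*(-10765) = 53825)
1/(10782 - D) = 1/(10782 - 1*53825) = 1/(10782 - 53825) = 1/(-43043) = -1/43043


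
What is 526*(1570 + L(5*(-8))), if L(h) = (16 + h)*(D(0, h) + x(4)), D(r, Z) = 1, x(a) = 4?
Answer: 762700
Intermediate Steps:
L(h) = 80 + 5*h (L(h) = (16 + h)*(1 + 4) = (16 + h)*5 = 80 + 5*h)
526*(1570 + L(5*(-8))) = 526*(1570 + (80 + 5*(5*(-8)))) = 526*(1570 + (80 + 5*(-40))) = 526*(1570 + (80 - 200)) = 526*(1570 - 120) = 526*1450 = 762700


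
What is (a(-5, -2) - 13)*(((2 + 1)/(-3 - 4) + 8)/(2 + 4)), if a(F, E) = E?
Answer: -265/14 ≈ -18.929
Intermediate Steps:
(a(-5, -2) - 13)*(((2 + 1)/(-3 - 4) + 8)/(2 + 4)) = (-2 - 13)*(((2 + 1)/(-3 - 4) + 8)/(2 + 4)) = -15*(3/(-7) + 8)/6 = -15*(3*(-1/7) + 8)/6 = -15*(-3/7 + 8)/6 = -795/(7*6) = -15*53/42 = -265/14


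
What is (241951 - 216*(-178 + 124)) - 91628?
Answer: 161987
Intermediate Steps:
(241951 - 216*(-178 + 124)) - 91628 = (241951 - 216*(-54)) - 91628 = (241951 + 11664) - 91628 = 253615 - 91628 = 161987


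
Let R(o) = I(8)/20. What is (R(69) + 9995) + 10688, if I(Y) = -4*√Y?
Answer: 20683 - 2*√2/5 ≈ 20682.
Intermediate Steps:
R(o) = -2*√2/5 (R(o) = -8*√2/20 = -8*√2*(1/20) = -2*√2/5)
(R(69) + 9995) + 10688 = (-2*√2/5 + 9995) + 10688 = (9995 - 2*√2/5) + 10688 = 20683 - 2*√2/5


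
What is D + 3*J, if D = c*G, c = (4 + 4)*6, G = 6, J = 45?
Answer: 423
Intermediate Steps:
c = 48 (c = 8*6 = 48)
D = 288 (D = 48*6 = 288)
D + 3*J = 288 + 3*45 = 288 + 135 = 423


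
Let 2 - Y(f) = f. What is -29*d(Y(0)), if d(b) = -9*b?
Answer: 522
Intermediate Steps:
Y(f) = 2 - f
-29*d(Y(0)) = -(-261)*(2 - 1*0) = -(-261)*(2 + 0) = -(-261)*2 = -29*(-18) = 522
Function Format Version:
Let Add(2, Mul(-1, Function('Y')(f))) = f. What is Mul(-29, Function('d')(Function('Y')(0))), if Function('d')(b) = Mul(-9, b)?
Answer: 522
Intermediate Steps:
Function('Y')(f) = Add(2, Mul(-1, f))
Mul(-29, Function('d')(Function('Y')(0))) = Mul(-29, Mul(-9, Add(2, Mul(-1, 0)))) = Mul(-29, Mul(-9, Add(2, 0))) = Mul(-29, Mul(-9, 2)) = Mul(-29, -18) = 522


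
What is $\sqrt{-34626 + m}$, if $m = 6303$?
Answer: $3 i \sqrt{3147} \approx 168.29 i$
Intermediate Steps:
$\sqrt{-34626 + m} = \sqrt{-34626 + 6303} = \sqrt{-28323} = 3 i \sqrt{3147}$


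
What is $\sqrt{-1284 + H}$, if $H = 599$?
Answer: $i \sqrt{685} \approx 26.173 i$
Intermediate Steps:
$\sqrt{-1284 + H} = \sqrt{-1284 + 599} = \sqrt{-685} = i \sqrt{685}$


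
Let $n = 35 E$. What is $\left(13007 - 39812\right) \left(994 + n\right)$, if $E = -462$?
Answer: $406792680$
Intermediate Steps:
$n = -16170$ ($n = 35 \left(-462\right) = -16170$)
$\left(13007 - 39812\right) \left(994 + n\right) = \left(13007 - 39812\right) \left(994 - 16170\right) = \left(-26805\right) \left(-15176\right) = 406792680$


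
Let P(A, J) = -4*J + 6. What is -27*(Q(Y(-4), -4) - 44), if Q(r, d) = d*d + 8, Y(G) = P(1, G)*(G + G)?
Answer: 540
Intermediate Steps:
P(A, J) = 6 - 4*J
Y(G) = 2*G*(6 - 4*G) (Y(G) = (6 - 4*G)*(G + G) = (6 - 4*G)*(2*G) = 2*G*(6 - 4*G))
Q(r, d) = 8 + d² (Q(r, d) = d² + 8 = 8 + d²)
-27*(Q(Y(-4), -4) - 44) = -27*((8 + (-4)²) - 44) = -27*((8 + 16) - 44) = -27*(24 - 44) = -27*(-20) = 540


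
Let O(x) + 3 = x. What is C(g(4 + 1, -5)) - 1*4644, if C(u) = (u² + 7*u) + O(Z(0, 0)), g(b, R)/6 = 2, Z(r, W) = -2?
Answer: -4421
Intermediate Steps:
O(x) = -3 + x
g(b, R) = 12 (g(b, R) = 6*2 = 12)
C(u) = -5 + u² + 7*u (C(u) = (u² + 7*u) + (-3 - 2) = (u² + 7*u) - 5 = -5 + u² + 7*u)
C(g(4 + 1, -5)) - 1*4644 = (-5 + 12² + 7*12) - 1*4644 = (-5 + 144 + 84) - 4644 = 223 - 4644 = -4421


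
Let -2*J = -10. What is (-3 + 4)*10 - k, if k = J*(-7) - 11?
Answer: 56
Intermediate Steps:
J = 5 (J = -1/2*(-10) = 5)
k = -46 (k = 5*(-7) - 11 = -35 - 11 = -46)
(-3 + 4)*10 - k = (-3 + 4)*10 - 1*(-46) = 1*10 + 46 = 10 + 46 = 56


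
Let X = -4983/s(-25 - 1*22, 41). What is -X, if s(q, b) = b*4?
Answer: 4983/164 ≈ 30.384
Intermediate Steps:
s(q, b) = 4*b
X = -4983/164 (X = -4983/(4*41) = -4983/164 ≈ -30.384)
-X = -1*(-4983/164) = 4983/164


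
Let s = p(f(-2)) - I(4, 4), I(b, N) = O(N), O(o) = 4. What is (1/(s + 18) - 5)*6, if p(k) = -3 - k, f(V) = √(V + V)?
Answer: -3684/125 + 12*I/125 ≈ -29.472 + 0.096*I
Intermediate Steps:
f(V) = √2*√V (f(V) = √(2*V) = √2*√V)
I(b, N) = 4
s = -7 - 2*I (s = (-3 - √2*√(-2)) - 1*4 = (-3 - √2*I*√2) - 4 = (-3 - 2*I) - 4 = -7 - 2*I ≈ -7.0 - 2.0*I)
(1/(s + 18) - 5)*6 = (1/((-7 - 2*I) + 18) - 5)*6 = (1/(11 - 2*I) - 5)*6 = ((11 + 2*I)/125 - 5)*6 = (-5 + (11 + 2*I)/125)*6 = -30 + 6*(11 + 2*I)/125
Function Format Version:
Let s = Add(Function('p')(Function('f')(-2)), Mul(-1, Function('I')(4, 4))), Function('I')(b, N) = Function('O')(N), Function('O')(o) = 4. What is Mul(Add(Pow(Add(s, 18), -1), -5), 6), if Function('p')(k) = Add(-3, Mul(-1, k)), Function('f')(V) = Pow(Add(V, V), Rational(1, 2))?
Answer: Add(Rational(-3684, 125), Mul(Rational(12, 125), I)) ≈ Add(-29.472, Mul(0.096000, I))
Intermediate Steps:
Function('f')(V) = Mul(Pow(2, Rational(1, 2)), Pow(V, Rational(1, 2))) (Function('f')(V) = Pow(Mul(2, V), Rational(1, 2)) = Mul(Pow(2, Rational(1, 2)), Pow(V, Rational(1, 2))))
Function('I')(b, N) = 4
s = Add(-7, Mul(-2, I)) (s = Add(Add(-3, Mul(-1, Mul(Pow(2, Rational(1, 2)), Pow(-2, Rational(1, 2))))), Mul(-1, 4)) = Add(Add(-3, Mul(-1, Mul(Pow(2, Rational(1, 2)), Mul(I, Pow(2, Rational(1, 2)))))), -4) = Add(Add(-3, Mul(-1, Mul(2, I))), -4) = Add(Add(-3, Mul(-2, I)), -4) = Add(-7, Mul(-2, I)) ≈ Add(-7.0000, Mul(-2.0000, I)))
Mul(Add(Pow(Add(s, 18), -1), -5), 6) = Mul(Add(Pow(Add(Add(-7, Mul(-2, I)), 18), -1), -5), 6) = Mul(Add(Pow(Add(11, Mul(-2, I)), -1), -5), 6) = Mul(Add(Mul(Rational(1, 125), Add(11, Mul(2, I))), -5), 6) = Mul(Add(-5, Mul(Rational(1, 125), Add(11, Mul(2, I)))), 6) = Add(-30, Mul(Rational(6, 125), Add(11, Mul(2, I))))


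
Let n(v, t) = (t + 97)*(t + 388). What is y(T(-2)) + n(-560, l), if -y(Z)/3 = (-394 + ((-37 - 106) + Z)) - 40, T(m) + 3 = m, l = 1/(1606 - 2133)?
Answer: 10937267884/277729 ≈ 39381.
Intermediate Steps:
l = -1/527 (l = 1/(-527) = -1/527 ≈ -0.0018975)
T(m) = -3 + m
n(v, t) = (97 + t)*(388 + t)
y(Z) = 1731 - 3*Z (y(Z) = -3*((-394 + ((-37 - 106) + Z)) - 40) = -3*((-394 + (-143 + Z)) - 40) = -3*((-537 + Z) - 40) = -3*(-577 + Z) = 1731 - 3*Z)
y(T(-2)) + n(-560, l) = (1731 - 3*(-3 - 2)) + (37636 + (-1/527)² + 485*(-1/527)) = (1731 - 3*(-5)) + (37636 + 1/277729 - 485/527) = (1731 + 15) + 10452353050/277729 = 1746 + 10452353050/277729 = 10937267884/277729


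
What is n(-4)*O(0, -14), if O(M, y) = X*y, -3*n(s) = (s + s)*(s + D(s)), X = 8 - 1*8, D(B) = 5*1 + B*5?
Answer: 0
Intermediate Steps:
D(B) = 5 + 5*B
X = 0 (X = 8 - 8 = 0)
n(s) = -2*s*(5 + 6*s)/3 (n(s) = -(s + s)*(s + (5 + 5*s))/3 = -2*s*(5 + 6*s)/3)
O(M, y) = 0 (O(M, y) = 0*y = 0)
n(-4)*O(0, -14) = -⅔*(-4)*(5 + 6*(-4))*0 = -⅔*(-4)*(5 - 24)*0 = -⅔*(-4)*(-19)*0 = -152/3*0 = 0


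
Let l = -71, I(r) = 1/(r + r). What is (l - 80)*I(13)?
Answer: -151/26 ≈ -5.8077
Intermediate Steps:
I(r) = 1/(2*r)
(l - 80)*I(13) = (-71 - 80)*((½)/13) = -151/(2*13) = -151*1/26 = -151/26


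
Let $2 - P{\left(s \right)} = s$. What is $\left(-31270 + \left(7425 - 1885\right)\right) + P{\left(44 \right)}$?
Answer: $-25772$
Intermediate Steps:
$P{\left(s \right)} = 2 - s$
$\left(-31270 + \left(7425 - 1885\right)\right) + P{\left(44 \right)} = \left(-31270 + \left(7425 - 1885\right)\right) + \left(2 - 44\right) = \left(-31270 + 5540\right) - 42 = -25730 - 42 = -25772$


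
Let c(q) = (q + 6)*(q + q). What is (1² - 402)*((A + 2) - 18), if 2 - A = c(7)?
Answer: 78596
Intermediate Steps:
c(q) = 2*q*(6 + q) (c(q) = (6 + q)*(2*q) = 2*q*(6 + q))
A = -180 (A = 2 - 2*7*(6 + 7) = 2 - 2*7*13 = 2 - 1*182 = 2 - 182 = -180)
(1² - 402)*((A + 2) - 18) = (1² - 402)*((-180 + 2) - 18) = (1 - 402)*(-178 - 18) = -401*(-196) = 78596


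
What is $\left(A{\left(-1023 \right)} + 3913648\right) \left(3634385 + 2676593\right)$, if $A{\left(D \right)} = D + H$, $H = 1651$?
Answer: $24702909721928$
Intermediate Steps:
$A{\left(D \right)} = 1651 + D$ ($A{\left(D \right)} = D + 1651 = 1651 + D$)
$\left(A{\left(-1023 \right)} + 3913648\right) \left(3634385 + 2676593\right) = \left(\left(1651 - 1023\right) + 3913648\right) \left(3634385 + 2676593\right) = \left(628 + 3913648\right) 6310978 = 3914276 \cdot 6310978 = 24702909721928$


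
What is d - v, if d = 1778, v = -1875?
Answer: 3653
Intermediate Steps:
d - v = 1778 - 1*(-1875) = 1778 + 1875 = 3653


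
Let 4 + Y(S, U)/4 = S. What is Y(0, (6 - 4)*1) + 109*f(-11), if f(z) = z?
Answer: -1215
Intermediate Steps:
Y(S, U) = -16 + 4*S
Y(0, (6 - 4)*1) + 109*f(-11) = (-16 + 4*0) + 109*(-11) = (-16 + 0) - 1199 = -16 - 1199 = -1215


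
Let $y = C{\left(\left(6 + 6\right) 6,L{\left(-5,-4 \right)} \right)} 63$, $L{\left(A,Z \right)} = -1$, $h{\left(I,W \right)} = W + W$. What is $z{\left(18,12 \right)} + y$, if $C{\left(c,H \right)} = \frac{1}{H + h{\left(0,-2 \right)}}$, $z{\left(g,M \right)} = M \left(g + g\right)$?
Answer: $\frac{2097}{5} \approx 419.4$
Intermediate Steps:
$h{\left(I,W \right)} = 2 W$
$z{\left(g,M \right)} = 2 M g$ ($z{\left(g,M \right)} = M 2 g = 2 M g$)
$C{\left(c,H \right)} = \frac{1}{-4 + H}$ ($C{\left(c,H \right)} = \frac{1}{H + 2 \left(-2\right)} = \frac{1}{H - 4} = \frac{1}{-4 + H}$)
$y = - \frac{63}{5}$ ($y = \frac{1}{-4 - 1} \cdot 63 = \frac{1}{-5} \cdot 63 = \left(- \frac{1}{5}\right) 63 = - \frac{63}{5} \approx -12.6$)
$z{\left(18,12 \right)} + y = 2 \cdot 12 \cdot 18 - \frac{63}{5} = 432 - \frac{63}{5} = \frac{2097}{5}$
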